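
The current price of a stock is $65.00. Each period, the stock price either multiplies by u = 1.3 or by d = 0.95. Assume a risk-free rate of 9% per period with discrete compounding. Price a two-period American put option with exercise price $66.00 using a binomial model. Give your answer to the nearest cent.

$2.34

Risk-neutral probability p = (1 + 0.09 − 0.95)/(1.3 − 0.95) = 0.1400/0.3500 = 0.4000
Terminal stock prices: S_uu = 109.9, S_ud = 80.27, S_dd = 58.66
Terminal payoffs (K − S): max(-43.85, 0) = 0, max(-14.27, 0) = 0, max(7.337, 0) = 7.337
Node u (S = 84.5): continuation = 1/1.09·[0.4000·0.0000 + 0.6000·0.0000] = 0.0000; exercise value = 0.0000 ≤ continuation, so V_u = 0.0000
Node d (S = 61.75): continuation = 1/1.09·[0.4000·0.0000 + 0.6000·7.3375] = 4.0390; exercise value = 4.2500 > continuation, so V_d = 4.2500 (exercise)
Node 0 (S = 65): continuation = 1/1.09·[0.4000·0.0000 + 0.6000·4.2500] = 2.3394; exercise value = 1.0000 ≤ continuation, so V_0 = 2.3394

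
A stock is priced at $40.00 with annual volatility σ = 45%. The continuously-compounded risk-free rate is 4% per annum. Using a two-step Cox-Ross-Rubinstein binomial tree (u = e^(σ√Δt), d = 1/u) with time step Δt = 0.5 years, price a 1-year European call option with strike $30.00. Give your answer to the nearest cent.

CRR parameters: u = e^(σ√Δt) = e^(0.45·√0.5) = 1.3746, d = 1/u = 0.7275
Per-period rate: rΔt = 0.04·0.5 = 0.02, so R = e^0.02 = 1.0202
Risk-neutral probability p = (e^0.02 − 0.7275)/(1.3746 − 0.7275) = 0.2927/0.6472 = 0.4523
Terminal stock prices: S_uu = 75.59, S_ud = 40, S_dd = 21.17
Terminal payoffs (S − K): max(45.59, 0) = 45.59, max(10, 0) = 10, max(-8.832, 0) = 0
Node u (S = 54.99): V_u = e^(−0.02)·[0.4523·45.5863 + 0.5477·10.0000] = 25.5800
Node d (S = 29.1): V_d = e^(−0.02)·[0.4523·10.0000 + 0.5477·0.0000] = 4.4337
Node 0 (S = 40): V_0 = e^(−0.02)·[0.4523·25.5800 + 0.5477·4.4337] = 13.7216

$13.72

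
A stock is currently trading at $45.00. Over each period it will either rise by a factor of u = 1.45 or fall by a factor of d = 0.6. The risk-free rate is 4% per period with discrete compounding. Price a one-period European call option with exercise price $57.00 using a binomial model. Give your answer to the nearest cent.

Risk-neutral probability p = (1 + 0.04 − 0.6)/(1.45 − 0.6) = 0.4400/0.8500 = 0.5176
Terminal stock prices: S_u = 65.25, S_d = 27
Terminal payoffs (S − K): max(8.25, 0) = 8.25, max(-30, 0) = 0
Node 0 (S = 45): V_0 = 1/1.04·[0.5176·8.2500 + 0.4824·0.0000] = 4.1063

$4.11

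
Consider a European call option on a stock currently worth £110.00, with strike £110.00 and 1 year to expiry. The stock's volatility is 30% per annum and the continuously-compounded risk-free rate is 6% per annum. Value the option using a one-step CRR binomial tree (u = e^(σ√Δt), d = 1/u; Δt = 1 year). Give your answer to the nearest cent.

£19.10

CRR parameters: u = e^(σ√Δt) = e^(0.3·√1) = 1.3499, d = 1/u = 0.7408
Per-period rate: rΔt = 0.06·1 = 0.06, so R = e^0.06 = 1.0618
Risk-neutral probability p = (e^0.06 − 0.7408)/(1.3499 − 0.7408) = 0.3210/0.6090 = 0.5271
Terminal stock prices: S_u = 148.5, S_d = 81.49
Terminal payoffs (S − K): max(38.48, 0) = 38.48, max(-28.51, 0) = 0
Node 0 (S = 110): V_0 = e^(−0.06)·[0.5271·38.4845 + 0.4729·0.0000] = 19.1034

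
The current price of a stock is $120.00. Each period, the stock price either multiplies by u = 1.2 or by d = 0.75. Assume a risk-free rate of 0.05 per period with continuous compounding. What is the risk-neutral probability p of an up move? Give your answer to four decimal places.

p = 0.6695

Risk-neutral probability p = (e^0.05 − 0.75)/(1.2 − 0.75) = 0.3013/0.4500 = 0.6695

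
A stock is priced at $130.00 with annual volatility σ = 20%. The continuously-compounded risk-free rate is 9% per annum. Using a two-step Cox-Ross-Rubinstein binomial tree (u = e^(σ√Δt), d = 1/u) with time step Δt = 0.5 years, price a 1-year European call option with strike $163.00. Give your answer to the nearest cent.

$3.41

CRR parameters: u = e^(σ√Δt) = e^(0.2·√0.5) = 1.1519, d = 1/u = 0.8681
Per-period rate: rΔt = 0.09·0.5 = 0.045, so R = e^0.045 = 1.0460
Risk-neutral probability p = (e^0.045 − 0.8681)/(1.1519 − 0.8681) = 0.1779/0.2838 = 0.6269
Terminal stock prices: S_uu = 172.5, S_ud = 130, S_dd = 97.97
Terminal payoffs (S − K): max(9.497, 0) = 9.497, max(-33, 0) = 0, max(-65.03, 0) = 0
Node u (S = 149.7): V_u = e^(−0.045)·[0.6269·9.4965 + 0.3731·0.0000] = 5.6914
Node d (S = 112.9): V_d = e^(−0.045)·[0.6269·0.0000 + 0.3731·0.0000] = 0.0000
Node 0 (S = 130): V_0 = e^(−0.045)·[0.6269·5.6914 + 0.3731·0.0000] = 3.4109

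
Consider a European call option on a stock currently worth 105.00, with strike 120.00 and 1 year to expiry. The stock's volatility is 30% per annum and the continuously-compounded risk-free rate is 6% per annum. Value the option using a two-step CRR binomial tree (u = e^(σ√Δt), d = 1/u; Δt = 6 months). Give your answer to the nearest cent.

10.25

CRR parameters: u = e^(σ√Δt) = e^(0.3·√0.5) = 1.2363, d = 1/u = 0.8089
Per-period rate: rΔt = 0.06·0.5 = 0.03, so R = e^0.03 = 1.0305
Risk-neutral probability p = (e^0.03 − 0.8089)/(1.2363 − 0.8089) = 0.2216/0.4275 = 0.5184
Terminal stock prices: S_uu = 160.5, S_ud = 105, S_dd = 68.7
Terminal payoffs (S − K): max(40.49, 0) = 40.49, max(-15, 0) = 0, max(-51.3, 0) = 0
Node u (S = 129.8): V_u = e^(−0.03)·[0.5184·40.4888 + 0.4816·0.0000] = 20.3695
Node d (S = 84.93): V_d = e^(−0.03)·[0.5184·0.0000 + 0.4816·0.0000] = 0.0000
Node 0 (S = 105): V_0 = e^(−0.03)·[0.5184·20.3695 + 0.4816·0.0000] = 10.2477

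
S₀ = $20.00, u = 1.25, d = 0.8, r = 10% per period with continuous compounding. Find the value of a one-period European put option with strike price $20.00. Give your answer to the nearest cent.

$1.16

Risk-neutral probability p = (e^0.1 − 0.8)/(1.25 − 0.8) = 0.3052/0.4500 = 0.6782
Terminal stock prices: S_u = 25, S_d = 16
Terminal payoffs (K − S): max(-5, 0) = 0, max(4, 0) = 4
Node 0 (S = 20): V_0 = e^(−0.1)·[0.6782·0.0000 + 0.3218·4.0000] = 1.1649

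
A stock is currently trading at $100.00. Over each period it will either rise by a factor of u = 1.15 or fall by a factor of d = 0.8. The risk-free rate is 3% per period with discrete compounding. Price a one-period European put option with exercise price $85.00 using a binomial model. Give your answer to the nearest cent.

$1.66

Risk-neutral probability p = (1 + 0.03 − 0.8)/(1.15 − 0.8) = 0.2300/0.3500 = 0.6571
Terminal stock prices: S_u = 115, S_d = 80
Terminal payoffs (K − S): max(-30, 0) = 0, max(5, 0) = 5
Node 0 (S = 100): V_0 = 1/1.03·[0.6571·0.0000 + 0.3429·5.0000] = 1.6644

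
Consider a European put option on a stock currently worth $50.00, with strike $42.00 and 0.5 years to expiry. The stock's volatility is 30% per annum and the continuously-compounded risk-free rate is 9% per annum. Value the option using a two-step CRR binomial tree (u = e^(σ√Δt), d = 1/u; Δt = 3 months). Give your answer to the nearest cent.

$1.01

CRR parameters: u = e^(σ√Δt) = e^(0.3·√0.25) = 1.1618, d = 1/u = 0.8607
Per-period rate: rΔt = 0.09·0.25 = 0.0225, so R = e^0.0225 = 1.0228
Risk-neutral probability p = (e^0.0225 − 0.8607)/(1.1618 − 0.8607) = 0.1620/0.3011 = 0.5381
Terminal stock prices: S_uu = 67.49, S_ud = 50, S_dd = 37.04
Terminal payoffs (K − S): max(-25.49, 0) = 0, max(-8, 0) = 0, max(4.959, 0) = 4.959
Node u (S = 58.09): V_u = e^(−0.0225)·[0.5381·0.0000 + 0.4619·0.0000] = 0.0000
Node d (S = 43.04): V_d = e^(−0.0225)·[0.5381·0.0000 + 0.4619·4.9591] = 2.2395
Node 0 (S = 50): V_0 = e^(−0.0225)·[0.5381·0.0000 + 0.4619·2.2395] = 1.0113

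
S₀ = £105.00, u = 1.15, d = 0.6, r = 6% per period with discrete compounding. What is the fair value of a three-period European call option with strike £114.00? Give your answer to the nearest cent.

£22.44

Risk-neutral probability p = (1 + 0.06 − 0.6)/(1.15 − 0.6) = 0.4600/0.5500 = 0.8364
Terminal stock prices: S_uuu = 159.7, S_uud = 83.32, S_udd = 43.47, S_ddd = 22.68
Terminal payoffs (S − K): max(45.69, 0) = 45.69, max(-30.68, 0) = 0, max(-70.53, 0) = 0, max(-91.32, 0) = 0
Node uu (S = 138.9): V_uu = 1/1.06·[0.8364·45.6919 + 0.1636·0.0000] = 36.0519
Node ud (S = 72.45): V_ud = 1/1.06·[0.8364·0.0000 + 0.1636·0.0000] = 0.0000
Node dd (S = 37.8): V_dd = 1/1.06·[0.8364·0.0000 + 0.1636·0.0000] = 0.0000
Node u (S = 120.7): V_u = 1/1.06·[0.8364·36.0519 + 0.1636·0.0000] = 28.4458
Node d (S = 63): V_d = 1/1.06·[0.8364·0.0000 + 0.1636·0.0000] = 0.0000
Node 0 (S = 105): V_0 = 1/1.06·[0.8364·28.4458 + 0.1636·0.0000] = 22.4443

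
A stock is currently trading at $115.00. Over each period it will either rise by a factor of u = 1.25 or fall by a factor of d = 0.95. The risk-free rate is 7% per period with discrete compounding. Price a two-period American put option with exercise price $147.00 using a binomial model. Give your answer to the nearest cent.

$32.00

Risk-neutral probability p = (1 + 0.07 − 0.95)/(1.25 − 0.95) = 0.1200/0.3000 = 0.4000
Terminal stock prices: S_uu = 179.7, S_ud = 136.6, S_dd = 103.8
Terminal payoffs (K − S): max(-32.69, 0) = 0, max(10.44, 0) = 10.44, max(43.21, 0) = 43.21
Node u (S = 143.8): continuation = 1/1.07·[0.4000·0.0000 + 0.6000·10.4375] = 5.8528; exercise value = 3.2500 ≤ continuation, so V_u = 5.8528
Node d (S = 109.2): continuation = 1/1.07·[0.4000·10.4375 + 0.6000·43.2125] = 28.1332; exercise value = 37.7500 > continuation, so V_d = 37.7500 (exercise)
Node 0 (S = 115): continuation = 1/1.07·[0.4000·5.8528 + 0.6000·37.7500] = 23.3562; exercise value = 32.0000 > continuation, so V_0 = 32.0000 (exercise)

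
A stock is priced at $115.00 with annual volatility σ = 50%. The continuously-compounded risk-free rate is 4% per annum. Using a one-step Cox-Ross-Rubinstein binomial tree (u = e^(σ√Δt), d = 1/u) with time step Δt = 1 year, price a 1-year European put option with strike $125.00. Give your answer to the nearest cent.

$30.96

CRR parameters: u = e^(σ√Δt) = e^(0.5·√1) = 1.6487, d = 1/u = 0.6065
Per-period rate: rΔt = 0.04·1 = 0.04, so R = e^0.04 = 1.0408
Risk-neutral probability p = (e^0.04 − 0.6065)/(1.6487 − 0.6065) = 0.4343/1.0422 = 0.4167
Terminal stock prices: S_u = 189.6, S_d = 69.75
Terminal payoffs (K − S): max(-64.6, 0) = 0, max(55.25, 0) = 55.25
Node 0 (S = 115): V_0 = e^(−0.04)·[0.4167·0.0000 + 0.5833·55.2490] = 30.9631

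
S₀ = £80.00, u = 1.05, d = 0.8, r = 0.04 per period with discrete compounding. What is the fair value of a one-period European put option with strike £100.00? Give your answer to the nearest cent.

Risk-neutral probability p = (1 + 0.04 − 0.8)/(1.05 − 0.8) = 0.2400/0.2500 = 0.9600
Terminal stock prices: S_u = 84, S_d = 64
Terminal payoffs (K − S): max(16, 0) = 16, max(36, 0) = 36
Node 0 (S = 80): V_0 = 1/1.04·[0.9600·16.0000 + 0.0400·36.0000] = 16.1538

£16.15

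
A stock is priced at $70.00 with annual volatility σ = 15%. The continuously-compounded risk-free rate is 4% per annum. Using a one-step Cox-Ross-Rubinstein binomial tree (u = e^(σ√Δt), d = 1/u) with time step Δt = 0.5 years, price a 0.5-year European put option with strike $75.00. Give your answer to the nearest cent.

CRR parameters: u = e^(σ√Δt) = e^(0.15·√0.5) = 1.1119, d = 1/u = 0.8994
Per-period rate: rΔt = 0.04·0.5 = 0.02, so R = e^0.02 = 1.0202
Risk-neutral probability p = (e^0.02 − 0.8994)/(1.1119 − 0.8994) = 0.1208/0.2125 = 0.5686
Terminal stock prices: S_u = 77.83, S_d = 62.96
Terminal payoffs (K − S): max(-2.833, 0) = 0, max(12.04, 0) = 12.04
Node 0 (S = 70): V_0 = e^(−0.02)·[0.5686·0.0000 + 0.4314·12.0444] = 5.0936

$5.09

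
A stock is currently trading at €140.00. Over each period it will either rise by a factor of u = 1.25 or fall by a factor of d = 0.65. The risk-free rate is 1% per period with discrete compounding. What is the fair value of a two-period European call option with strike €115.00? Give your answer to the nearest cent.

€36.61

Risk-neutral probability p = (1 + 0.01 − 0.65)/(1.25 − 0.65) = 0.3600/0.6000 = 0.6000
Terminal stock prices: S_uu = 218.8, S_ud = 113.8, S_dd = 59.15
Terminal payoffs (S − K): max(103.8, 0) = 103.8, max(-1.25, 0) = 0, max(-55.85, 0) = 0
Node u (S = 175): V_u = 1/1.01·[0.6000·103.7500 + 0.4000·0.0000] = 61.6337
Node d (S = 91): V_d = 1/1.01·[0.6000·0.0000 + 0.4000·0.0000] = 0.0000
Node 0 (S = 140): V_0 = 1/1.01·[0.6000·61.6337 + 0.4000·0.0000] = 36.6141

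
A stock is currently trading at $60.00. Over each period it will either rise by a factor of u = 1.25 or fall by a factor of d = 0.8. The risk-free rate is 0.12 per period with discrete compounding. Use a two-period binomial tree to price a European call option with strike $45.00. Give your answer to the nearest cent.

Risk-neutral probability p = (1 + 0.12 − 0.8)/(1.25 − 0.8) = 0.3200/0.4500 = 0.7111
Terminal stock prices: S_uu = 93.75, S_ud = 60, S_dd = 38.4
Terminal payoffs (S − K): max(48.75, 0) = 48.75, max(15, 0) = 15, max(-6.6, 0) = 0
Node u (S = 75): V_u = 1/1.12·[0.7111·48.7500 + 0.2889·15.0000] = 34.8214
Node d (S = 48): V_d = 1/1.12·[0.7111·15.0000 + 0.2889·0.0000] = 9.5238
Node 0 (S = 60): V_0 = 1/1.12·[0.7111·34.8214 + 0.2889·9.5238] = 24.5654

$24.57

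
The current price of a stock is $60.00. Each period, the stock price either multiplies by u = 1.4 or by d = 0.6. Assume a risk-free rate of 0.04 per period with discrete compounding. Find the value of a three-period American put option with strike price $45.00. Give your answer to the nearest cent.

Risk-neutral probability p = (1 + 0.04 − 0.6)/(1.4 − 0.6) = 0.4400/0.8000 = 0.5500
Terminal stock prices: S_uuu = 164.6, S_uud = 70.56, S_udd = 30.24, S_ddd = 12.96
Terminal payoffs (K − S): max(-119.6, 0) = 0, max(-25.56, 0) = 0, max(14.76, 0) = 14.76, max(32.04, 0) = 32.04
Node uu (S = 117.6): continuation = 1/1.04·[0.5500·0.0000 + 0.4500·0.0000] = 0.0000; exercise value = 0.0000 ≤ continuation, so V_uu = 0.0000
Node ud (S = 50.4): continuation = 1/1.04·[0.5500·0.0000 + 0.4500·14.7600] = 6.3865; exercise value = 0.0000 ≤ continuation, so V_ud = 6.3865
Node dd (S = 21.6): continuation = 1/1.04·[0.5500·14.7600 + 0.4500·32.0400] = 21.6692; exercise value = 23.4000 > continuation, so V_dd = 23.4000 (exercise)
Node u (S = 84): continuation = 1/1.04·[0.5500·0.0000 + 0.4500·6.3865] = 2.7634; exercise value = 0.0000 ≤ continuation, so V_u = 2.7634
Node d (S = 36): continuation = 1/1.04·[0.5500·6.3865 + 0.4500·23.4000] = 13.5025; exercise value = 9.0000 ≤ continuation, so V_d = 13.5025
Node 0 (S = 60): continuation = 1/1.04·[0.5500·2.7634 + 0.4500·13.5025] = 7.3038; exercise value = 0.0000 ≤ continuation, so V_0 = 7.3038

$7.30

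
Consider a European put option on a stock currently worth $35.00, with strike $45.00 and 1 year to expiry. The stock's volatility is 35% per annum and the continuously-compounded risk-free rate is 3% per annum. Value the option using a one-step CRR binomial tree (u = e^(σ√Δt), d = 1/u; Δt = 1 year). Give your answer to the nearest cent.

CRR parameters: u = e^(σ√Δt) = e^(0.35·√1) = 1.4191, d = 1/u = 0.7047
Per-period rate: rΔt = 0.03·1 = 0.03, so R = e^0.03 = 1.0305
Risk-neutral probability p = (e^0.03 − 0.7047)/(1.4191 − 0.7047) = 0.3258/0.7144 = 0.4560
Terminal stock prices: S_u = 49.67, S_d = 24.66
Terminal payoffs (K − S): max(-4.667, 0) = 0, max(20.34, 0) = 20.34
Node 0 (S = 35): V_0 = e^(−0.03)·[0.4560·0.0000 + 0.5440·20.3359] = 10.7355

$10.74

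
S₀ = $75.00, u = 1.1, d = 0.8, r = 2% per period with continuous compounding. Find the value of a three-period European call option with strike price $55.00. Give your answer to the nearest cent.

Risk-neutral probability p = (e^0.02 − 0.8)/(1.1 − 0.8) = 0.2202/0.3000 = 0.7340
Terminal stock prices: S_uuu = 99.83, S_uud = 72.6, S_udd = 52.8, S_ddd = 38.4
Terminal payoffs (S − K): max(44.83, 0) = 44.83, max(17.6, 0) = 17.6, max(-2.2, 0) = 0, max(-16.6, 0) = 0
Node uu (S = 90.75): V_uu = e^(−0.02)·[0.7340·44.8250 + 0.2660·17.6000] = 36.8391
Node ud (S = 66): V_ud = e^(−0.02)·[0.7340·17.6000 + 0.2660·0.0000] = 12.6627
Node dd (S = 48): V_dd = e^(−0.02)·[0.7340·0.0000 + 0.2660·0.0000] = 0.0000
Node u (S = 82.5): V_u = e^(−0.02)·[0.7340·36.8391 + 0.2660·12.6627] = 29.8061
Node d (S = 60): V_d = e^(−0.02)·[0.7340·12.6627 + 0.2660·0.0000] = 9.1104
Node 0 (S = 75): V_0 = e^(−0.02)·[0.7340·29.8061 + 0.2660·9.1104] = 23.8200

$23.82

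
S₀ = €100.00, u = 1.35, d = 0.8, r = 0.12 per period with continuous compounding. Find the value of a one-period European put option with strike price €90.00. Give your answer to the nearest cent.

€3.59

Risk-neutral probability p = (e^0.12 − 0.8)/(1.35 − 0.8) = 0.3275/0.5500 = 0.5954
Terminal stock prices: S_u = 135, S_d = 80
Terminal payoffs (K − S): max(-45, 0) = 0, max(10, 0) = 10
Node 0 (S = 100): V_0 = e^(−0.12)·[0.5954·0.0000 + 0.4046·10.0000] = 3.5880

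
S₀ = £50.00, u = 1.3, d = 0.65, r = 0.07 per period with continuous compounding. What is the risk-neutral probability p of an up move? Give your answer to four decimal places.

Risk-neutral probability p = (e^0.07 − 0.65)/(1.3 − 0.65) = 0.4225/0.6500 = 0.6500

p = 0.6500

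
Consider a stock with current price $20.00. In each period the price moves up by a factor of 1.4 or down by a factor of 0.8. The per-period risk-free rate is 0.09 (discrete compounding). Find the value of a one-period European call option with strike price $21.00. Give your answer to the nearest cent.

$3.10

Risk-neutral probability p = (1 + 0.09 − 0.8)/(1.4 − 0.8) = 0.2900/0.6000 = 0.4833
Terminal stock prices: S_u = 28, S_d = 16
Terminal payoffs (S − K): max(7, 0) = 7, max(-5, 0) = 0
Node 0 (S = 20): V_0 = 1/1.09·[0.4833·7.0000 + 0.5167·0.0000] = 3.1040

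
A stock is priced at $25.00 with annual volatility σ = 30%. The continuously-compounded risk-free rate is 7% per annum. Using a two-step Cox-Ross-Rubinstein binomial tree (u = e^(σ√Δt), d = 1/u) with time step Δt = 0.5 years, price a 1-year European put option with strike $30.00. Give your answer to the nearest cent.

CRR parameters: u = e^(σ√Δt) = e^(0.3·√0.5) = 1.2363, d = 1/u = 0.8089
Per-period rate: rΔt = 0.07·0.5 = 0.035, so R = e^0.035 = 1.0356
Risk-neutral probability p = (e^0.035 − 0.8089)/(1.2363 − 0.8089) = 0.2268/0.4275 = 0.5305
Terminal stock prices: S_uu = 38.21, S_ud = 25, S_dd = 16.36
Terminal payoffs (K − S): max(-8.212, 0) = 0, max(5, 0) = 5, max(13.64, 0) = 13.64
Node u (S = 30.91): V_u = e^(−0.035)·[0.5305·0.0000 + 0.4695·5.0000] = 2.2668
Node d (S = 20.22): V_d = e^(−0.035)·[0.5305·5.0000 + 0.4695·13.6437] = 8.7467
Node 0 (S = 25): V_0 = e^(−0.035)·[0.5305·2.2668 + 0.4695·8.7467] = 5.1265

$5.13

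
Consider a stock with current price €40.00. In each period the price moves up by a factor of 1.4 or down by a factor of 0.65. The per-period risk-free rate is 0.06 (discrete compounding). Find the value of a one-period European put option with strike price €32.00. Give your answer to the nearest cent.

Risk-neutral probability p = (1 + 0.06 − 0.65)/(1.4 − 0.65) = 0.4100/0.7500 = 0.5467
Terminal stock prices: S_u = 56, S_d = 26
Terminal payoffs (K − S): max(-24, 0) = 0, max(6, 0) = 6
Node 0 (S = 40): V_0 = 1/1.06·[0.5467·0.0000 + 0.4533·6.0000] = 2.5660

€2.57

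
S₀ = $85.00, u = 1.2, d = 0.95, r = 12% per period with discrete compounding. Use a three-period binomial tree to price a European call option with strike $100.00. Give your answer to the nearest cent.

$15.64

Risk-neutral probability p = (1 + 0.12 − 0.95)/(1.2 − 0.95) = 0.1700/0.2500 = 0.6800
Terminal stock prices: S_uuu = 146.9, S_uud = 116.3, S_udd = 92.05, S_ddd = 72.88
Terminal payoffs (S − K): max(46.88, 0) = 46.88, max(16.28, 0) = 16.28, max(-7.945, 0) = 0, max(-27.12, 0) = 0
Node uu (S = 122.4): V_uu = 1/1.12·[0.6800·46.8800 + 0.3200·16.2800] = 33.1143
Node ud (S = 96.9): V_ud = 1/1.12·[0.6800·16.2800 + 0.3200·0.0000] = 9.8843
Node dd (S = 76.71): V_dd = 1/1.12·[0.6800·0.0000 + 0.3200·0.0000] = 0.0000
Node u (S = 102): V_u = 1/1.12·[0.6800·33.1143 + 0.3200·9.8843] = 22.9292
Node d (S = 80.75): V_d = 1/1.12·[0.6800·9.8843 + 0.3200·0.0000] = 6.0012
Node 0 (S = 85): V_0 = 1/1.12·[0.6800·22.9292 + 0.3200·6.0012] = 15.6359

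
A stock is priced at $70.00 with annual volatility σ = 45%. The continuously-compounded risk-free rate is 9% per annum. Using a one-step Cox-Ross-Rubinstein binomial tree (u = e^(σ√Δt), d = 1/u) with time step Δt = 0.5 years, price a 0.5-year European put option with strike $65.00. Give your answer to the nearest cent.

CRR parameters: u = e^(σ√Δt) = e^(0.45·√0.5) = 1.3746, d = 1/u = 0.7275
Per-period rate: rΔt = 0.09·0.5 = 0.045, so R = e^0.045 = 1.0460
Risk-neutral probability p = (e^0.045 − 0.7275)/(1.3746 − 0.7275) = 0.3186/0.6472 = 0.4922
Terminal stock prices: S_u = 96.23, S_d = 50.92
Terminal payoffs (K − S): max(-31.23, 0) = 0, max(14.08, 0) = 14.08
Node 0 (S = 70): V_0 = e^(−0.045)·[0.4922·0.0000 + 0.5078·14.0779] = 6.8337

$6.83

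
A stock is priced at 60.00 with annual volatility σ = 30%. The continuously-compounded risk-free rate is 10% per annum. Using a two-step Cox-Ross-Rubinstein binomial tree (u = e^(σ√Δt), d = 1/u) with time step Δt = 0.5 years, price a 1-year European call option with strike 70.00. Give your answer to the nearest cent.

CRR parameters: u = e^(σ√Δt) = e^(0.3·√0.5) = 1.2363, d = 1/u = 0.8089
Per-period rate: rΔt = 0.1·0.5 = 0.05, so R = e^0.05 = 1.0513
Risk-neutral probability p = (e^0.05 − 0.8089)/(1.2363 − 0.8089) = 0.2424/0.4275 = 0.5671
Terminal stock prices: S_uu = 91.71, S_ud = 60, S_dd = 39.26
Terminal payoffs (S − K): max(21.71, 0) = 21.71, max(-10, 0) = 0, max(-30.74, 0) = 0
Node u (S = 74.18): V_u = e^(−0.05)·[0.5671·21.7079 + 0.4329·0.0000] = 11.7104
Node d (S = 48.53): V_d = e^(−0.05)·[0.5671·0.0000 + 0.4329·0.0000] = 0.0000
Node 0 (S = 60): V_0 = e^(−0.05)·[0.5671·11.7104 + 0.4329·0.0000] = 6.3172

6.32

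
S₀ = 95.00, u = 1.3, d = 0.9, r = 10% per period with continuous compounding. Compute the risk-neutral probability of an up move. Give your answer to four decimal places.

p = 0.5129

Risk-neutral probability p = (e^0.1 − 0.9)/(1.3 − 0.9) = 0.2052/0.4000 = 0.5129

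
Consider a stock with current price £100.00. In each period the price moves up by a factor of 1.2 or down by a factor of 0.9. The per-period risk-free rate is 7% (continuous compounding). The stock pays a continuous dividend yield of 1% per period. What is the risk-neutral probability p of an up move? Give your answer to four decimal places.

p = 0.5395

Per-period risk-free factor R = e^0.07 = 1.0725; dividend-adjusted growth = e^(0.07−0.01) = 1.0618.
Risk-neutral probability p = (1.0618 − 0.9)/(1.2 − 0.9) = 0.1618/0.3000 = 0.5395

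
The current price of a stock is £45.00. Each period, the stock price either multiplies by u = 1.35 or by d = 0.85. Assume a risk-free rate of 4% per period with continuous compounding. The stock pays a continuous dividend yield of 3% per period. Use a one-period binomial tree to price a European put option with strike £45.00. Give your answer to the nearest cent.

Per-period risk-free factor R = e^0.04 = 1.0408; dividend-adjusted growth = e^(0.04−0.03) = 1.0101.
Risk-neutral probability p = (1.0101 − 0.85)/(1.35 − 0.85) = 0.1601/0.5000 = 0.3201
Terminal stock prices: S_u = 60.75, S_d = 38.25
Terminal payoffs (K − S): max(-15.75, 0) = 0, max(6.75, 0) = 6.75
Node 0 (S = 45): V_0 = e^(−0.04)·[0.3201·0.0000 + 0.6799·6.7500] = 4.4094

£4.41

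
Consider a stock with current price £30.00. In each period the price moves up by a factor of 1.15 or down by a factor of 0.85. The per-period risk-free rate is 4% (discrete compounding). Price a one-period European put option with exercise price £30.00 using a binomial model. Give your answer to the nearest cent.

£1.59

Risk-neutral probability p = (1 + 0.04 − 0.85)/(1.15 − 0.85) = 0.1900/0.3000 = 0.6333
Terminal stock prices: S_u = 34.5, S_d = 25.5
Terminal payoffs (K − S): max(-4.5, 0) = 0, max(4.5, 0) = 4.5
Node 0 (S = 30): V_0 = 1/1.04·[0.6333·0.0000 + 0.3667·4.5000] = 1.5865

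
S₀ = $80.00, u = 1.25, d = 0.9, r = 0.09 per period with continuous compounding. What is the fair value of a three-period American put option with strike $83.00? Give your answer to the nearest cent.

Risk-neutral probability p = (e^0.09 − 0.9)/(1.25 − 0.9) = 0.1942/0.3500 = 0.5548
Terminal stock prices: S_uuu = 156.2, S_uud = 112.5, S_udd = 81, S_ddd = 58.32
Terminal payoffs (K − S): max(-73.25, 0) = 0, max(-29.5, 0) = 0, max(2, 0) = 2, max(24.68, 0) = 24.68
Node uu (S = 125): continuation = e^(−0.09)·[0.5548·0.0000 + 0.4452·0.0000] = 0.0000; exercise value = 0.0000 ≤ continuation, so V_uu = 0.0000
Node ud (S = 90): continuation = e^(−0.09)·[0.5548·0.0000 + 0.4452·2.0000] = 0.8138; exercise value = 0.0000 ≤ continuation, so V_ud = 0.8138
Node dd (S = 64.8): continuation = e^(−0.09)·[0.5548·2.0000 + 0.4452·24.6800] = 11.0563; exercise value = 18.2000 > continuation, so V_dd = 18.2000 (exercise)
Node u (S = 100): continuation = e^(−0.09)·[0.5548·0.0000 + 0.4452·0.8138] = 0.3311; exercise value = 0.0000 ≤ continuation, so V_u = 0.3311
Node d (S = 72): continuation = e^(−0.09)·[0.5548·0.8138 + 0.4452·18.2000] = 7.8181; exercise value = 11.0000 > continuation, so V_d = 11.0000 (exercise)
Node 0 (S = 80): continuation = e^(−0.09)·[0.5548·0.3311 + 0.4452·11.0000] = 4.6438; exercise value = 3.0000 ≤ continuation, so V_0 = 4.6438

$4.64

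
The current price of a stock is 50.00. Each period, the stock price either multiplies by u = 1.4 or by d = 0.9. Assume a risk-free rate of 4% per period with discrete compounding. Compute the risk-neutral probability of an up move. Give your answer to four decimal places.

p = 0.2800

Risk-neutral probability p = (1 + 0.04 − 0.9)/(1.4 − 0.9) = 0.1400/0.5000 = 0.2800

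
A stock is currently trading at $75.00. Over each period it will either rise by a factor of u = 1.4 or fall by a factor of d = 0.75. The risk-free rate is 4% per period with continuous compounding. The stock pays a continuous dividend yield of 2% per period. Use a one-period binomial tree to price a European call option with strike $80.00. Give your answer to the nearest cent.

$9.98

Per-period risk-free factor R = e^0.04 = 1.0408; dividend-adjusted growth = e^(0.04−0.02) = 1.0202.
Risk-neutral probability p = (1.0202 − 0.75)/(1.4 − 0.75) = 0.2702/0.6500 = 0.4157
Terminal stock prices: S_u = 105, S_d = 56.25
Terminal payoffs (S − K): max(25, 0) = 25, max(-23.75, 0) = 0
Node 0 (S = 75): V_0 = e^(−0.04)·[0.4157·25.0000 + 0.5843·0.0000] = 9.9849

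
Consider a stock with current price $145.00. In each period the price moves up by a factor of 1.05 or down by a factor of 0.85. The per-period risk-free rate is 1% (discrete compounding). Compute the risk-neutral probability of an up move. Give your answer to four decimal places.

Risk-neutral probability p = (1 + 0.01 − 0.85)/(1.05 − 0.85) = 0.1600/0.2000 = 0.8000

p = 0.8000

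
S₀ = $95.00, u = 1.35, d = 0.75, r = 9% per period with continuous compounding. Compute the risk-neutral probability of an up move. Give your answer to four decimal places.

Risk-neutral probability p = (e^0.09 − 0.75)/(1.35 − 0.75) = 0.3442/0.6000 = 0.5736

p = 0.5736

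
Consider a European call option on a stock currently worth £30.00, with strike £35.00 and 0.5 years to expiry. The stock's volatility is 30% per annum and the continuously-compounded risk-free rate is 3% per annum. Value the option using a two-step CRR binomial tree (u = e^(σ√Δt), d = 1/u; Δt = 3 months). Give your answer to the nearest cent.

CRR parameters: u = e^(σ√Δt) = e^(0.3·√0.25) = 1.1618, d = 1/u = 0.8607
Per-period rate: rΔt = 0.03·0.25 = 0.0075, so R = e^0.0075 = 1.0075
Risk-neutral probability p = (e^0.0075 − 0.8607)/(1.1618 − 0.8607) = 0.1468/0.3011 = 0.4876
Terminal stock prices: S_uu = 40.5, S_ud = 30, S_dd = 22.22
Terminal payoffs (S − K): max(5.496, 0) = 5.496, max(-5, 0) = 0, max(-12.78, 0) = 0
Node u (S = 34.86): V_u = e^(−0.0075)·[0.4876·5.4958 + 0.5124·0.0000] = 2.6595
Node d (S = 25.82): V_d = e^(−0.0075)·[0.4876·0.0000 + 0.5124·0.0000] = 0.0000
Node 0 (S = 30): V_0 = e^(−0.0075)·[0.4876·2.6595 + 0.5124·0.0000] = 1.2870

£1.29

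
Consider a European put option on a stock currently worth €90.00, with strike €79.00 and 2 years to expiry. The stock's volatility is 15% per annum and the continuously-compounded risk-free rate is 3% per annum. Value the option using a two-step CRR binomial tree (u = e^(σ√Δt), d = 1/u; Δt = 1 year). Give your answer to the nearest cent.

€2.21

CRR parameters: u = e^(σ√Δt) = e^(0.15·√1) = 1.1618, d = 1/u = 0.8607
Per-period rate: rΔt = 0.03·1 = 0.03, so R = e^0.03 = 1.0305
Risk-neutral probability p = (e^0.03 − 0.8607)/(1.1618 − 0.8607) = 0.1697/0.3011 = 0.5637
Terminal stock prices: S_uu = 121.5, S_ud = 90, S_dd = 66.67
Terminal payoffs (K − S): max(-42.49, 0) = 0, max(-11, 0) = 0, max(12.33, 0) = 12.33
Node u (S = 104.6): V_u = e^(−0.03)·[0.5637·0.0000 + 0.4363·0.0000] = 0.0000
Node d (S = 77.46): V_d = e^(−0.03)·[0.5637·0.0000 + 0.4363·12.3264] = 5.2190
Node 0 (S = 90): V_0 = e^(−0.03)·[0.5637·0.0000 + 0.4363·5.2190] = 2.2097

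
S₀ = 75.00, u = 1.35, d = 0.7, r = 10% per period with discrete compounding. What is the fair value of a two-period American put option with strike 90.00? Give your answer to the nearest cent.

16.85

Risk-neutral probability p = (1 + 0.1 − 0.7)/(1.35 − 0.7) = 0.4000/0.6500 = 0.6154
Terminal stock prices: S_uu = 136.7, S_ud = 70.88, S_dd = 36.75
Terminal payoffs (K − S): max(-46.69, 0) = 0, max(19.12, 0) = 19.12, max(53.25, 0) = 53.25
Node u (S = 101.2): continuation = 1/1.1·[0.6154·0.0000 + 0.3846·19.1250] = 6.6871; exercise value = 0.0000 ≤ continuation, so V_u = 6.6871
Node d (S = 52.5): continuation = 1/1.1·[0.6154·19.1250 + 0.3846·53.2500] = 29.3182; exercise value = 37.5000 > continuation, so V_d = 37.5000 (exercise)
Node 0 (S = 75): continuation = 1/1.1·[0.6154·6.6871 + 0.3846·37.5000] = 16.8529; exercise value = 15.0000 ≤ continuation, so V_0 = 16.8529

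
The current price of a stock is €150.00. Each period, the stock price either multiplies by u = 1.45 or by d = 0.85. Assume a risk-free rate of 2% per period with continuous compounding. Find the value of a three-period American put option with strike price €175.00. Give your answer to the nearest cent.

€37.74

Risk-neutral probability p = (e^0.02 − 0.85)/(1.45 − 0.85) = 0.1702/0.6000 = 0.2837
Terminal stock prices: S_uuu = 457.3, S_uud = 268.1, S_udd = 157.1, S_ddd = 92.12
Terminal payoffs (K − S): max(-282.3, 0) = 0, max(-93.07, 0) = 0, max(17.86, 0) = 17.86, max(82.88, 0) = 82.88
Node uu (S = 315.4): continuation = e^(−0.02)·[0.2837·0.0000 + 0.7163·0.0000] = 0.0000; exercise value = 0.0000 ≤ continuation, so V_uu = 0.0000
Node ud (S = 184.9): continuation = e^(−0.02)·[0.2837·0.0000 + 0.7163·17.8563] = 12.5377; exercise value = 0.0000 ≤ continuation, so V_ud = 12.5377
Node dd (S = 108.4): continuation = e^(−0.02)·[0.2837·17.8563 + 0.7163·82.8813] = 63.1598; exercise value = 66.6250 > continuation, so V_dd = 66.6250 (exercise)
Node u (S = 217.5): continuation = e^(−0.02)·[0.2837·0.0000 + 0.7163·12.5377] = 8.8033; exercise value = 0.0000 ≤ continuation, so V_u = 8.8033
Node d (S = 127.5): continuation = e^(−0.02)·[0.2837·12.5377 + 0.7163·66.6250] = 50.2667; exercise value = 47.5000 ≤ continuation, so V_d = 50.2667
Node 0 (S = 150): continuation = e^(−0.02)·[0.2837·8.8033 + 0.7163·50.2667] = 37.7424; exercise value = 25.0000 ≤ continuation, so V_0 = 37.7424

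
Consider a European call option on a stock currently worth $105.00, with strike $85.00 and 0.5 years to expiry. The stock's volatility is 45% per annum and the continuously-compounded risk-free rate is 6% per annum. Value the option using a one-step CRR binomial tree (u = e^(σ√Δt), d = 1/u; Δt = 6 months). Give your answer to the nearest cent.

$26.96

CRR parameters: u = e^(σ√Δt) = e^(0.45·√0.5) = 1.3746, d = 1/u = 0.7275
Per-period rate: rΔt = 0.06·0.5 = 0.03, so R = e^0.03 = 1.0305
Risk-neutral probability p = (e^0.03 − 0.7275)/(1.3746 − 0.7275) = 0.3030/0.6472 = 0.4682
Terminal stock prices: S_u = 144.3, S_d = 76.38
Terminal payoffs (S − K): max(59.34, 0) = 59.34, max(-8.617, 0) = 0
Node 0 (S = 105): V_0 = e^(−0.03)·[0.4682·59.3381 + 0.5318·0.0000] = 26.9594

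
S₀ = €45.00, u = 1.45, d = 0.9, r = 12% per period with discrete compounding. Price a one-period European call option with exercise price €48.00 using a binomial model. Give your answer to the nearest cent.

€6.16

Risk-neutral probability p = (1 + 0.12 − 0.9)/(1.45 − 0.9) = 0.2200/0.5500 = 0.4000
Terminal stock prices: S_u = 65.25, S_d = 40.5
Terminal payoffs (S − K): max(17.25, 0) = 17.25, max(-7.5, 0) = 0
Node 0 (S = 45): V_0 = 1/1.12·[0.4000·17.2500 + 0.6000·0.0000] = 6.1607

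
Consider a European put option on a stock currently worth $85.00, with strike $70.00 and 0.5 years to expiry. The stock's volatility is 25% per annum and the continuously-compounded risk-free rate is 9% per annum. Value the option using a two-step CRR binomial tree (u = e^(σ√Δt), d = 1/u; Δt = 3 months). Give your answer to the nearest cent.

$0.71

CRR parameters: u = e^(σ√Δt) = e^(0.25·√0.25) = 1.1331, d = 1/u = 0.8825
Per-period rate: rΔt = 0.09·0.25 = 0.0225, so R = e^0.0225 = 1.0228
Risk-neutral probability p = (e^0.0225 − 0.8825)/(1.1331 − 0.8825) = 0.1403/0.2507 = 0.5596
Terminal stock prices: S_uu = 109.1, S_ud = 85, S_dd = 66.2
Terminal payoffs (K − S): max(-39.14, 0) = 0, max(-15, 0) = 0, max(3.802, 0) = 3.802
Node u (S = 96.32): V_u = e^(−0.0225)·[0.5596·0.0000 + 0.4404·0.0000] = 0.0000
Node d (S = 75.01): V_d = e^(−0.0225)·[0.5596·0.0000 + 0.4404·3.8019] = 1.6372
Node 0 (S = 85): V_0 = e^(−0.0225)·[0.5596·0.0000 + 0.4404·1.6372] = 0.7050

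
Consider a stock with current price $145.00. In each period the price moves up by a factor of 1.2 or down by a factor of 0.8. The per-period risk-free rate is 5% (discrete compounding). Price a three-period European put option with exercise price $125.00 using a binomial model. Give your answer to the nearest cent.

Risk-neutral probability p = (1 + 0.05 − 0.8)/(1.2 − 0.8) = 0.2500/0.4000 = 0.6250
Terminal stock prices: S_uuu = 250.6, S_uud = 167, S_udd = 111.4, S_ddd = 74.24
Terminal payoffs (K − S): max(-125.6, 0) = 0, max(-42.04, 0) = 0, max(13.64, 0) = 13.64, max(50.76, 0) = 50.76
Node uu (S = 208.8): V_uu = 1/1.05·[0.6250·0.0000 + 0.3750·0.0000] = 0.0000
Node ud (S = 139.2): V_ud = 1/1.05·[0.6250·0.0000 + 0.3750·13.6400] = 4.8714
Node dd (S = 92.8): V_dd = 1/1.05·[0.6250·13.6400 + 0.3750·50.7600] = 26.2476
Node u (S = 174): V_u = 1/1.05·[0.6250·0.0000 + 0.3750·4.8714] = 1.7398
Node d (S = 116): V_d = 1/1.05·[0.6250·4.8714 + 0.3750·26.2476] = 12.2738
Node 0 (S = 145): V_0 = 1/1.05·[0.6250·1.7398 + 0.3750·12.2738] = 5.4191

$5.42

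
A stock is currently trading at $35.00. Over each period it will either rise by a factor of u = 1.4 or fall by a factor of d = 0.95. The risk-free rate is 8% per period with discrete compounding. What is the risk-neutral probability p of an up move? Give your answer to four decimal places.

Risk-neutral probability p = (1 + 0.08 − 0.95)/(1.4 − 0.95) = 0.1300/0.4500 = 0.2889

p = 0.2889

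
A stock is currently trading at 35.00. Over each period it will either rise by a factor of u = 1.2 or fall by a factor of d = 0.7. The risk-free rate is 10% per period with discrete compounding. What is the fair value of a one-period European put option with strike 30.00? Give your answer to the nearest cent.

1.00

Risk-neutral probability p = (1 + 0.1 − 0.7)/(1.2 − 0.7) = 0.4000/0.5000 = 0.8000
Terminal stock prices: S_u = 42, S_d = 24.5
Terminal payoffs (K − S): max(-12, 0) = 0, max(5.5, 0) = 5.5
Node 0 (S = 35): V_0 = 1/1.1·[0.8000·0.0000 + 0.2000·5.5000] = 1.0000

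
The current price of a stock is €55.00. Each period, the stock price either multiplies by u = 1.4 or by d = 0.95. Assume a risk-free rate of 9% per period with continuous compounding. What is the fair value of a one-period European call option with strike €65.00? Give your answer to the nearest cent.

€3.51

Risk-neutral probability p = (e^0.09 − 0.95)/(1.4 − 0.95) = 0.1442/0.4500 = 0.3204
Terminal stock prices: S_u = 77, S_d = 52.25
Terminal payoffs (S − K): max(12, 0) = 12, max(-12.75, 0) = 0
Node 0 (S = 55): V_0 = e^(−0.09)·[0.3204·12.0000 + 0.6796·0.0000] = 3.5137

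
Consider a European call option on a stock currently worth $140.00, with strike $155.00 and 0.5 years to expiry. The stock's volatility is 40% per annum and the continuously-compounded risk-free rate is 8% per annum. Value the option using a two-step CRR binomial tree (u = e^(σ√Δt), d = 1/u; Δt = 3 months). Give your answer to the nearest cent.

$12.95

CRR parameters: u = e^(σ√Δt) = e^(0.4·√0.25) = 1.2214, d = 1/u = 0.8187
Per-period rate: rΔt = 0.08·0.25 = 0.02, so R = e^0.02 = 1.0202
Risk-neutral probability p = (e^0.02 − 0.8187)/(1.2214 − 0.8187) = 0.2015/0.4027 = 0.5003
Terminal stock prices: S_uu = 208.9, S_ud = 140, S_dd = 93.84
Terminal payoffs (S − K): max(53.86, 0) = 53.86, max(-15, 0) = 0, max(-61.16, 0) = 0
Node u (S = 171): V_u = e^(−0.02)·[0.5003·53.8555 + 0.4997·0.0000] = 26.4122
Node d (S = 114.6): V_d = e^(−0.02)·[0.5003·0.0000 + 0.4997·0.0000] = 0.0000
Node 0 (S = 140): V_0 = e^(−0.02)·[0.5003·26.4122 + 0.4997·0.0000] = 12.9532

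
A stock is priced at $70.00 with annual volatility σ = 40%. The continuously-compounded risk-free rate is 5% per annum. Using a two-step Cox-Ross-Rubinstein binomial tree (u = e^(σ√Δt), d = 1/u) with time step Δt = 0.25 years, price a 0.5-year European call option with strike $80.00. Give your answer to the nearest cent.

$5.52

CRR parameters: u = e^(σ√Δt) = e^(0.4·√0.25) = 1.2214, d = 1/u = 0.8187
Per-period rate: rΔt = 0.05·0.25 = 0.0125, so R = e^0.0125 = 1.0126
Risk-neutral probability p = (e^0.0125 − 0.8187)/(1.2214 − 0.8187) = 0.1938/0.4027 = 0.4814
Terminal stock prices: S_uu = 104.4, S_ud = 70, S_dd = 46.92
Terminal payoffs (S − K): max(24.43, 0) = 24.43, max(-10, 0) = 0, max(-33.08, 0) = 0
Node u (S = 85.5): V_u = e^(−0.0125)·[0.4814·24.4277 + 0.5186·0.0000] = 11.6135
Node d (S = 57.31): V_d = e^(−0.0125)·[0.4814·0.0000 + 0.5186·0.0000] = 0.0000
Node 0 (S = 70): V_0 = e^(−0.0125)·[0.4814·11.6135 + 0.5186·0.0000] = 5.5213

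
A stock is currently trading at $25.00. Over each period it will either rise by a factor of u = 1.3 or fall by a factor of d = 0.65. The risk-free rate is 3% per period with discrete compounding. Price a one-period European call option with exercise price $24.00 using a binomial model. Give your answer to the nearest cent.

Risk-neutral probability p = (1 + 0.03 − 0.65)/(1.3 − 0.65) = 0.3800/0.6500 = 0.5846
Terminal stock prices: S_u = 32.5, S_d = 16.25
Terminal payoffs (S − K): max(8.5, 0) = 8.5, max(-7.75, 0) = 0
Node 0 (S = 25): V_0 = 1/1.03·[0.5846·8.5000 + 0.4154·0.0000] = 4.8245

$4.82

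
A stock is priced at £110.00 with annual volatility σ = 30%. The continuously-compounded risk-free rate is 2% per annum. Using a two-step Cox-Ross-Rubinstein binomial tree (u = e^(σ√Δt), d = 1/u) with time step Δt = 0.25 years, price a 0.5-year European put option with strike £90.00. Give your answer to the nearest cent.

CRR parameters: u = e^(σ√Δt) = e^(0.3·√0.25) = 1.1618, d = 1/u = 0.8607
Per-period rate: rΔt = 0.02·0.25 = 0.005, so R = e^0.005 = 1.0050
Risk-neutral probability p = (e^0.005 − 0.8607)/(1.1618 − 0.8607) = 0.1443/0.3011 = 0.4792
Terminal stock prices: S_uu = 148.5, S_ud = 110, S_dd = 81.49
Terminal payoffs (K − S): max(-58.48, 0) = 0, max(-20, 0) = 0, max(8.51, 0) = 8.51
Node u (S = 127.8): V_u = e^(−0.005)·[0.4792·0.0000 + 0.5208·0.0000] = 0.0000
Node d (S = 94.68): V_d = e^(−0.005)·[0.4792·0.0000 + 0.5208·8.5100] = 4.4098
Node 0 (S = 110): V_0 = e^(−0.005)·[0.4792·0.0000 + 0.5208·4.4098] = 2.2851

£2.29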